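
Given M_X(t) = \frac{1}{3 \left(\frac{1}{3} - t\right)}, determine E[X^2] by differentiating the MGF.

To find E[X^2], compute M^(2)(0):
M^(1)(t) = \frac{1}{3 \left(\frac{1}{3} - t\right)^{2}}
M^(2)(t) = \frac{2}{3 \left(\frac{1}{3} - t\right)^{3}}
M^(2)(0) = 18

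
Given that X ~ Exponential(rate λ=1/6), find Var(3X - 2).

For X ~ Exponential(rate λ=1/6):
Var(X) = 36
Var(3X - 2) = (3)² × Var(X) = 9 × 36 = 324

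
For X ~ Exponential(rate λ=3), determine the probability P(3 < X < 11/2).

P(3 < X < 11/2) = ∫_{3}^{11/2} f(x) dx
where f(x) = 3 e^{- 3 x}
= - \frac{1}{e^{\frac{33}{2}}} + e^{-9}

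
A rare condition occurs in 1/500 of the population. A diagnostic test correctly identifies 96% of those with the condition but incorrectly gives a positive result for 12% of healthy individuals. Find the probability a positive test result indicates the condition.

Let D = the rare event, + = positive/flagged.
P(D) = 1/500
P(+|D) = 96/100 = 24/25
P(+|D') = 12/100 = 3/25
P(+) = P(+|D)P(D) + P(+|D')P(D')
     = \frac{24}{25} × \frac{1}{500} + \frac{3}{25} × \frac{499}{500}
     = \frac{1521}{12500}
P(D|+) = P(+|D)P(D)/P(+) = \frac{8}{507}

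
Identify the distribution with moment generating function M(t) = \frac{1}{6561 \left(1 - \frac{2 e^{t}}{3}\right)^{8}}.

The MGF M(t) = \frac{1}{6561 \left(1 - \frac{2 e^{t}}{3}\right)^{8}} is the standard form for the NegativeBinomial distribution.
Comparing with the known MGF formula identifies: NegBin(r=8, p=1/3), X = failures before r-th success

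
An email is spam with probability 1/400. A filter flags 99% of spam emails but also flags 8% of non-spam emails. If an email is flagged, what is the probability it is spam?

Let D = the rare event, + = positive/flagged.
P(D) = 1/400
P(+|D) = 99/100
P(+|D') = 8/100 = 2/25
P(+) = P(+|D)P(D) + P(+|D')P(D')
     = \frac{99}{100} × \frac{1}{400} + \frac{2}{25} × \frac{399}{400}
     = \frac{3291}{40000}
P(D|+) = P(+|D)P(D)/P(+) = \frac{33}{1097}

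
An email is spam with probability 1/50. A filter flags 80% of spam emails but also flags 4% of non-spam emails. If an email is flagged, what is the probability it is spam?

Let D = the rare event, + = positive/flagged.
P(D) = 1/50
P(+|D) = 80/100 = 4/5
P(+|D') = 4/100 = 1/25
P(+) = P(+|D)P(D) + P(+|D')P(D')
     = \frac{4}{5} × \frac{1}{50} + \frac{1}{25} × \frac{49}{50}
     = \frac{69}{1250}
P(D|+) = P(+|D)P(D)/P(+) = \frac{20}{69}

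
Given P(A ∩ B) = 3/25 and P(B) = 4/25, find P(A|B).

P(A|B) = P(A ∩ B) / P(B)
= (3/25) / (4/25)
= 3/4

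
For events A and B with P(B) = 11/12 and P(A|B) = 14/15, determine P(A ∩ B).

By definition, P(A|B) = P(A ∩ B) / P(B)
So P(A ∩ B) = P(A|B) × P(B)
= 14/15 × 11/12
= 77/90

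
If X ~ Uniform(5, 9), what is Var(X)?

For X ~ Uniform(5, 9):
Var(X) = \frac{4}{3}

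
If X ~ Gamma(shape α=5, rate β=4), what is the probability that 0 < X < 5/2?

P(0 < X < 5/2) = ∫_{0}^{5/2} f(x) dx
where f(x) = \frac{128 x^{4} e^{- 4 x}}{3}
= 1 - \frac{1933}{3 e^{10}}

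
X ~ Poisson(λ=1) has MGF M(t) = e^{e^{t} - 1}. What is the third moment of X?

To find E[X^3], compute M^(3)(0):
M^(1)(t) = e^{t} e^{e^{t} - 1}
M^(2)(t) = e^{2 t} e^{e^{t} - 1} + e^{t} e^{e^{t} - 1}
M^(3)(t) = e^{3 t} e^{e^{t} - 1} + 3 e^{2 t} e^{e^{t} - 1} + e^{t} e^{e^{t} - 1}
M^(3)(0) = 5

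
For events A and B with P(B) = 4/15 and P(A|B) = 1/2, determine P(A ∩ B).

By definition, P(A|B) = P(A ∩ B) / P(B)
So P(A ∩ B) = P(A|B) × P(B)
= 1/2 × 4/15
= 2/15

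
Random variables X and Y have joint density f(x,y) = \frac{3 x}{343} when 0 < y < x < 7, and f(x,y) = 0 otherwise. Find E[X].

f_X(x) = ∫_0^x \frac{3 x}{343} dy = \frac{3 x^{2}}{343}
E[X] = ∫_0^7 x × (\frac{3 x^{2}}{343}) dx = \frac{21}{4}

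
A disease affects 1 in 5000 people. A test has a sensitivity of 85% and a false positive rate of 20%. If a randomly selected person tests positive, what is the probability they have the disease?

Let D = the rare event, + = positive/flagged.
P(D) = 1/5000
P(+|D) = 85/100 = 17/20
P(+|D') = 20/100 = 1/5
P(+) = P(+|D)P(D) + P(+|D')P(D')
     = \frac{17}{20} × \frac{1}{5000} + \frac{1}{5} × \frac{4999}{5000}
     = \frac{20013}{100000}
P(D|+) = P(+|D)P(D)/P(+) = \frac{17}{20013}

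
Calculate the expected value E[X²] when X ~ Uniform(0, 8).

Using the identity E[X²] = Var(X) + (E[X])²:
E[X] = 4
Var(X) = \frac{16}{3}
E[X²] = \frac{16}{3} + (4)²
= \frac{64}{3}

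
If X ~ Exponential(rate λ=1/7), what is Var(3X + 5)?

For X ~ Exponential(rate λ=1/7):
Var(X) = 49
Var(3X + 5) = (3)² × Var(X) = 9 × 49 = 441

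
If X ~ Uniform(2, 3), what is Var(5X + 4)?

For X ~ Uniform(2, 3):
Var(X) = \frac{1}{12}
Var(5X + 4) = (5)² × Var(X) = 25 × \frac{1}{12} = \frac{25}{12}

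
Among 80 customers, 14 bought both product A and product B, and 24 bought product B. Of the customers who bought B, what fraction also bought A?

P(A ∩ B) = 14/80 = 7/40
P(B) = 24/80 = 3/10
P(A|B) = P(A ∩ B) / P(B) = (7/40) / (3/10) = 7/12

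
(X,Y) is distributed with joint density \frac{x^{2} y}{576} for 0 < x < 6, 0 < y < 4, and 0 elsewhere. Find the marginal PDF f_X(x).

f_X(x) = ∫_0^4 f(x,y) dy
= ∫_0^4 \frac{x^{2} y}{576} dy
= \frac{x^{2}}{72} for 0 < x < 6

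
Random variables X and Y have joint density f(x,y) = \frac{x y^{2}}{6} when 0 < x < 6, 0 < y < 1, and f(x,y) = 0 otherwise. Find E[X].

f_X(x) = ∫_0^1 \frac{x y^{2}}{6} dy = \frac{x}{18}
E[X] = ∫_0^6 x × (\frac{x}{18}) dx = 4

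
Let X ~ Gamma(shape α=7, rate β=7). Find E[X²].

Using the identity E[X²] = Var(X) + (E[X])²:
E[X] = 1
Var(X) = \frac{1}{7}
E[X²] = \frac{1}{7} + (1)²
= \frac{8}{7}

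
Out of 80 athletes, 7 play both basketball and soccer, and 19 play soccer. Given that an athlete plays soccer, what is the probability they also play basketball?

P(A ∩ B) = 7/80
P(B) = 19/80
P(A|B) = P(A ∩ B) / P(B) = (7/80) / (19/80) = 7/19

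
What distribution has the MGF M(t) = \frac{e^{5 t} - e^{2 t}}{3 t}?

The MGF M(t) = \frac{e^{5 t} - e^{2 t}}{3 t} is the standard form for the Uniform distribution.
Comparing with the known MGF formula identifies: Uniform(2, 5)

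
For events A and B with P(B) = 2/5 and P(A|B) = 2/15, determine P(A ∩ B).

By definition, P(A|B) = P(A ∩ B) / P(B)
So P(A ∩ B) = P(A|B) × P(B)
= 2/15 × 2/5
= 4/75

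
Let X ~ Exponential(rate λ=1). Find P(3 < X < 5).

P(3 < X < 5) = ∫_{3}^{5} f(x) dx
where f(x) = e^{- x}
= - \frac{1 - e^{2}}{e^{5}}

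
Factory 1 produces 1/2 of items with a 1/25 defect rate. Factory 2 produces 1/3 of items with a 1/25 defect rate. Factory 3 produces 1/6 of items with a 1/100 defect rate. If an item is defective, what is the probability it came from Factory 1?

Using Bayes' theorem:
P(F1) = 1/2, P(D|F1) = 1/25
P(F2) = 1/3, P(D|F2) = 1/25
P(F3) = 1/6, P(D|F3) = 1/100
P(D) = P(D|F1)P(F1) + P(D|F2)P(F2) + P(D|F3)P(F3)
     = \frac{7}{200}
P(F1|D) = P(D|F1)P(F1) / P(D)
= \frac{4}{7}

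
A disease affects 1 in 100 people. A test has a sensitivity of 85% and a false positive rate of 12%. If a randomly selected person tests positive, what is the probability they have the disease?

Let D = the rare event, + = positive/flagged.
P(D) = 1/100
P(+|D) = 85/100 = 17/20
P(+|D') = 12/100 = 3/25
P(+) = P(+|D)P(D) + P(+|D')P(D')
     = \frac{17}{20} × \frac{1}{100} + \frac{3}{25} × \frac{99}{100}
     = \frac{1273}{10000}
P(D|+) = P(+|D)P(D)/P(+) = \frac{85}{1273}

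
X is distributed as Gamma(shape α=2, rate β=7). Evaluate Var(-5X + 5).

For X ~ Gamma(shape α=2, rate β=7):
Var(X) = \frac{2}{49}
Var(-5X + 5) = (-5)² × Var(X) = 25 × \frac{2}{49} = \frac{50}{49}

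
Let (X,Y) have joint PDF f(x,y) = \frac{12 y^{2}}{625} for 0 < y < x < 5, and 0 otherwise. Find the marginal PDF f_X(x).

f_X(x) = ∫_0^x \frac{12 y^{2}}{625} dy = \frac{4 x^{3}}{625}
for 0 < x < 5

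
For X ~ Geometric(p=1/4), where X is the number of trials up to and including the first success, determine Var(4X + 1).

For X ~ Geometric(p=1/4), where X is the number of trials up to and including the first success:
Var(X) = 12
Var(4X + 1) = (4)² × Var(X) = 16 × 12 = 192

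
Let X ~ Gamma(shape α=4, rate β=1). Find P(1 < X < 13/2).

P(1 < X < 13/2) = ∫_{1}^{13/2} f(x) dx
where f(x) = \frac{x^{3} e^{- x}}{6}
= - \frac{3571}{48 e^{\frac{13}{2}}} + \frac{8}{3 e}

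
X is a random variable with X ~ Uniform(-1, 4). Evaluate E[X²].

Using the identity E[X²] = Var(X) + (E[X])²:
E[X] = \frac{3}{2}
Var(X) = \frac{25}{12}
E[X²] = \frac{25}{12} + (\frac{3}{2})²
= \frac{13}{3}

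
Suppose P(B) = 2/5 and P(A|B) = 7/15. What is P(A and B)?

By definition, P(A|B) = P(A ∩ B) / P(B)
So P(A ∩ B) = P(A|B) × P(B)
= 7/15 × 2/5
= 14/75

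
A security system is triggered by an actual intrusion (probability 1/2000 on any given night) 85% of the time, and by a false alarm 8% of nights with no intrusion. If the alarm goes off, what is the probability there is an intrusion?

Let D = the rare event, + = positive/flagged.
P(D) = 1/2000
P(+|D) = 85/100 = 17/20
P(+|D') = 8/100 = 2/25
P(+) = P(+|D)P(D) + P(+|D')P(D')
     = \frac{17}{20} × \frac{1}{2000} + \frac{2}{25} × \frac{1999}{2000}
     = \frac{16077}{200000}
P(D|+) = P(+|D)P(D)/P(+) = \frac{85}{16077}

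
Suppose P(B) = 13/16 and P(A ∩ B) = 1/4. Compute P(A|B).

P(A|B) = P(A ∩ B) / P(B)
= (1/4) / (13/16)
= 4/13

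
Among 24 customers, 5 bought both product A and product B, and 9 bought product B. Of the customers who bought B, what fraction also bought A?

P(A ∩ B) = 5/24
P(B) = 9/24 = 3/8
P(A|B) = P(A ∩ B) / P(B) = (5/24) / (3/8) = 5/9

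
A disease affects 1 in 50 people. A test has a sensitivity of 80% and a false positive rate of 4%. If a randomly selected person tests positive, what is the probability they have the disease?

Let D = the rare event, + = positive/flagged.
P(D) = 1/50
P(+|D) = 80/100 = 4/5
P(+|D') = 4/100 = 1/25
P(+) = P(+|D)P(D) + P(+|D')P(D')
     = \frac{4}{5} × \frac{1}{50} + \frac{1}{25} × \frac{49}{50}
     = \frac{69}{1250}
P(D|+) = P(+|D)P(D)/P(+) = \frac{20}{69}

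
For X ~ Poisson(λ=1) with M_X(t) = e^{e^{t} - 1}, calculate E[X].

To find E[X], compute M^(1)(0):
M^(1)(t) = e^{t} e^{e^{t} - 1}
M^(1)(0) = 1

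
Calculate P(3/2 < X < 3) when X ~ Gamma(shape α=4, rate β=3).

P(3/2 < X < 3) = ∫_{3/2}^{3} f(x) dx
where f(x) = \frac{27 x^{3} e^{- 3 x}}{2}
= - \frac{172}{e^{9}} + \frac{493}{16 e^{\frac{9}{2}}}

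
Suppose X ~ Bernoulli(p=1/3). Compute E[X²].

Using the identity E[X²] = Var(X) + (E[X])²:
E[X] = \frac{1}{3}
Var(X) = \frac{2}{9}
E[X²] = \frac{2}{9} + (\frac{1}{3})²
= \frac{1}{3}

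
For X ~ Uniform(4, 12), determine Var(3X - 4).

For X ~ Uniform(4, 12):
Var(X) = \frac{16}{3}
Var(3X - 4) = (3)² × Var(X) = 9 × \frac{16}{3} = 48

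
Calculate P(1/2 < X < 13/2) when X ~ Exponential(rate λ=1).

P(1/2 < X < 13/2) = ∫_{1/2}^{13/2} f(x) dx
where f(x) = e^{- x}
= - \frac{1 - e^{6}}{e^{\frac{13}{2}}}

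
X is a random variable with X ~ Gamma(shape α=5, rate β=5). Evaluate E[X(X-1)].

E[X(X-1)] = E[X² - X] = E[X²] - E[X]
E[X] = 1
E[X²] = Var(X) + (E[X])² = \frac{1}{5} + (1)² = \frac{6}{5}
E[X(X-1)] = \frac{6}{5} - 1 = \frac{1}{5}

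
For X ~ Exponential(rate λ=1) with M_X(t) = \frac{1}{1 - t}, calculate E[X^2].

To find E[X^2], compute M^(2)(0):
M^(1)(t) = \frac{1}{\left(1 - t\right)^{2}}
M^(2)(t) = \frac{2}{\left(1 - t\right)^{3}}
M^(2)(0) = 2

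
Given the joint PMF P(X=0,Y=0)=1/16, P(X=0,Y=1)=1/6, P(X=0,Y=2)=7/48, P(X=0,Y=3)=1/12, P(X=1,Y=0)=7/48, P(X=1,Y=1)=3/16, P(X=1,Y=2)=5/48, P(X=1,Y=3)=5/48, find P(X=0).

P(X=0) = P(X=0,Y=0) + P(X=0,Y=1) + P(X=0,Y=2) + P(X=0,Y=3)
= 1/16 + 1/6 + 7/48 + 1/12
= 11/24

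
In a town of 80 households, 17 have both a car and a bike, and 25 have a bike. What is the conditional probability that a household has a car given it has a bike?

P(A ∩ B) = 17/80
P(B) = 25/80 = 5/16
P(A|B) = P(A ∩ B) / P(B) = (17/80) / (5/16) = 17/25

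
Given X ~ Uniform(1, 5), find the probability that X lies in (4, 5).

P(4 < X < 5) = ∫_{4}^{5} f(x) dx
where f(x) = \frac{1}{4}
= \frac{1}{4}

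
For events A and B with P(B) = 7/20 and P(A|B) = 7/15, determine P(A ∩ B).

By definition, P(A|B) = P(A ∩ B) / P(B)
So P(A ∩ B) = P(A|B) × P(B)
= 7/15 × 7/20
= 49/300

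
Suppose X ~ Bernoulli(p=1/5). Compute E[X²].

Using the identity E[X²] = Var(X) + (E[X])²:
E[X] = \frac{1}{5}
Var(X) = \frac{4}{25}
E[X²] = \frac{4}{25} + (\frac{1}{5})²
= \frac{1}{5}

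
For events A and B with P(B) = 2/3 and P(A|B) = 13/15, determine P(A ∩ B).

By definition, P(A|B) = P(A ∩ B) / P(B)
So P(A ∩ B) = P(A|B) × P(B)
= 13/15 × 2/3
= 26/45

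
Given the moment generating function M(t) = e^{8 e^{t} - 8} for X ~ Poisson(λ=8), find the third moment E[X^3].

To find E[X^3], compute M^(3)(0):
M^(1)(t) = 8 e^{t} e^{8 e^{t} - 8}
M^(2)(t) = 64 e^{2 t} e^{8 e^{t} - 8} + 8 e^{t} e^{8 e^{t} - 8}
M^(3)(t) = 512 e^{3 t} e^{8 e^{t} - 8} + 192 e^{2 t} e^{8 e^{t} - 8} + 8 e^{t} e^{8 e^{t} - 8}
M^(3)(0) = 712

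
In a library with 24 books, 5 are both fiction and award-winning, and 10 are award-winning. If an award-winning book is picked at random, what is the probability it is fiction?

P(A ∩ B) = 5/24
P(B) = 10/24 = 5/12
P(A|B) = P(A ∩ B) / P(B) = (5/24) / (5/12) = 1/2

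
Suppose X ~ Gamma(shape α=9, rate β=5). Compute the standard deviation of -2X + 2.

For X ~ Gamma(shape α=9, rate β=5):
Var(X) = \frac{9}{25}
SD(X) = √(Var(X)) = √(\frac{9}{25}) = \frac{3}{5}
SD(-2X + 2) = |-2| × SD(X) = 2 × \frac{3}{5} = \frac{6}{5}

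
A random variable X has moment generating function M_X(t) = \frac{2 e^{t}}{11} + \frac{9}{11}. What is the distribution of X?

The MGF M(t) = \frac{2 e^{t}}{11} + \frac{9}{11} is the standard form for the Bernoulli distribution.
Comparing with the known MGF formula identifies: Bernoulli(p=2/11)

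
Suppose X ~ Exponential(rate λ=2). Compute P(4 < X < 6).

P(4 < X < 6) = ∫_{4}^{6} f(x) dx
where f(x) = 2 e^{- 2 x}
= - \frac{1 - e^{4}}{e^{12}}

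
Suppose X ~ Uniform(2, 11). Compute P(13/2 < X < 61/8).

P(13/2 < X < 61/8) = ∫_{13/2}^{61/8} f(x) dx
where f(x) = \frac{1}{9}
= \frac{1}{8}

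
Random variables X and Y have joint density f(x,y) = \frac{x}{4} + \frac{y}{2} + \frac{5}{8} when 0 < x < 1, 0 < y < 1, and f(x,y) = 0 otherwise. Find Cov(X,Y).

E[XY] = ∫∫ xy × f(x,y) dx dy = \frac{9}{32}
E[X] = \frac{25}{48}
E[Y] = \frac{13}{24}
Cov(X,Y) = E[XY] - E[X]E[Y] = - \frac{1}{1152}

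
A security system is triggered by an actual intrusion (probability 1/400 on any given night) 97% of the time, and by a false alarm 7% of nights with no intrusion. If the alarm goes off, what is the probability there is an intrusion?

Let D = the rare event, + = positive/flagged.
P(D) = 1/400
P(+|D) = 97/100
P(+|D') = 7/100
P(+) = P(+|D)P(D) + P(+|D')P(D')
     = \frac{97}{100} × \frac{1}{400} + \frac{7}{100} × \frac{399}{400}
     = \frac{289}{4000}
P(D|+) = P(+|D)P(D)/P(+) = \frac{97}{2890}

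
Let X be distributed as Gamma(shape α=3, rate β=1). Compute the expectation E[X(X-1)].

E[X(X-1)] = E[X² - X] = E[X²] - E[X]
E[X] = 3
E[X²] = Var(X) + (E[X])² = 3 + (3)² = 12
E[X(X-1)] = 12 - 3 = 9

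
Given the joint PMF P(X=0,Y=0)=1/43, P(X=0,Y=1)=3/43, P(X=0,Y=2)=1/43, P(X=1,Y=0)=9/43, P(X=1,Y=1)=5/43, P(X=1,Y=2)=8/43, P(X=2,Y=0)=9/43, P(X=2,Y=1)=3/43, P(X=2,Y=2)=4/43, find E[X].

First find marginal of X:
P(X=0) = 5/43
P(X=1) = 22/43
P(X=2) = 16/43
E[X] = 0 × 5/43 + 1 × 22/43 + 2 × 16/43 = 54/43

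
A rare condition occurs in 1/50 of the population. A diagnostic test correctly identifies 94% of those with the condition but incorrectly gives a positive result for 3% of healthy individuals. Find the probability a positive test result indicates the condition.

Let D = the rare event, + = positive/flagged.
P(D) = 1/50
P(+|D) = 94/100 = 47/50
P(+|D') = 3/100
P(+) = P(+|D)P(D) + P(+|D')P(D')
     = \frac{47}{50} × \frac{1}{50} + \frac{3}{100} × \frac{49}{50}
     = \frac{241}{5000}
P(D|+) = P(+|D)P(D)/P(+) = \frac{94}{241}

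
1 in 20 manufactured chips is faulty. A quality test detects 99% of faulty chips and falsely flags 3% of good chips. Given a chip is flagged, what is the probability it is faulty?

Let D = the rare event, + = positive/flagged.
P(D) = 1/20
P(+|D) = 99/100
P(+|D') = 3/100
P(+) = P(+|D)P(D) + P(+|D')P(D')
     = \frac{99}{100} × \frac{1}{20} + \frac{3}{100} × \frac{19}{20}
     = \frac{39}{500}
P(D|+) = P(+|D)P(D)/P(+) = \frac{33}{52}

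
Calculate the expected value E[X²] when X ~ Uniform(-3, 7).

Using the identity E[X²] = Var(X) + (E[X])²:
E[X] = 2
Var(X) = \frac{25}{3}
E[X²] = \frac{25}{3} + (2)²
= \frac{37}{3}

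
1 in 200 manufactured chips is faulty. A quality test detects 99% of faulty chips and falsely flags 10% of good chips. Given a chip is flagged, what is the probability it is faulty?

Let D = the rare event, + = positive/flagged.
P(D) = 1/200
P(+|D) = 99/100
P(+|D') = 10/100 = 1/10
P(+) = P(+|D)P(D) + P(+|D')P(D')
     = \frac{99}{100} × \frac{1}{200} + \frac{1}{10} × \frac{199}{200}
     = \frac{2089}{20000}
P(D|+) = P(+|D)P(D)/P(+) = \frac{99}{2089}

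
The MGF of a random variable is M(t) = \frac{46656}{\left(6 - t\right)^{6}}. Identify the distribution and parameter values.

The MGF M(t) = \frac{46656}{\left(6 - t\right)^{6}} is the standard form for the Gamma distribution.
Comparing with the known MGF formula identifies: Gamma(shape α=6, rate β=6)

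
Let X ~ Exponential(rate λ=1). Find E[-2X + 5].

For X ~ Exponential(rate λ=1):
E[X] = 1
E[-2X + 5] = -2 × E[X] + 5 = 3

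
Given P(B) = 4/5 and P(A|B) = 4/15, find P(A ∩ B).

By definition, P(A|B) = P(A ∩ B) / P(B)
So P(A ∩ B) = P(A|B) × P(B)
= 4/15 × 4/5
= 16/75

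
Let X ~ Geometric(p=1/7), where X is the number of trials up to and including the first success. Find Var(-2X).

For X ~ Geometric(p=1/7), where X is the number of trials up to and including the first success:
Var(X) = 42
Var(-2X) = (-2)² × Var(X) = 4 × 42 = 168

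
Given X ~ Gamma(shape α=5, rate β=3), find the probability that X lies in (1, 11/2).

P(1 < X < 11/2) = ∫_{1}^{11/2} f(x) dx
where f(x) = \frac{81 x^{4} e^{- 3 x}}{8}
= - \frac{510803}{128 e^{\frac{33}{2}}} + \frac{131}{8 e^{3}}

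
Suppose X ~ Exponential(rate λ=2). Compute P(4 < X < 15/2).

P(4 < X < 15/2) = ∫_{4}^{15/2} f(x) dx
where f(x) = 2 e^{- 2 x}
= - \frac{1 - e^{7}}{e^{15}}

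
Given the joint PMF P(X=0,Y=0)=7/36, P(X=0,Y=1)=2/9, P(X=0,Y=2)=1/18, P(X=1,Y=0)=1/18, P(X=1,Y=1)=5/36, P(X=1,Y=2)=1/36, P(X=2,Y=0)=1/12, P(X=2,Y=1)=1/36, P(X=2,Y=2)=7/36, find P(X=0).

P(X=0) = P(X=0,Y=0) + P(X=0,Y=1) + P(X=0,Y=2)
= 7/36 + 2/9 + 1/18
= 17/36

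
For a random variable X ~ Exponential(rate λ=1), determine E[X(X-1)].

E[X(X-1)] = E[X² - X] = E[X²] - E[X]
E[X] = 1
E[X²] = Var(X) + (E[X])² = 1 + (1)² = 2
E[X(X-1)] = 2 - 1 = 1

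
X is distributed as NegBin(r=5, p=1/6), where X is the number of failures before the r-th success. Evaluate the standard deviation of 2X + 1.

For X ~ NegBin(r=5, p=1/6), where X is the number of failures before the r-th success:
Var(X) = 150
SD(X) = √(Var(X)) = √(150) = 5 \sqrt{6}
SD(2X + 1) = |2| × SD(X) = 2 × 5 \sqrt{6} = 10 \sqrt{6}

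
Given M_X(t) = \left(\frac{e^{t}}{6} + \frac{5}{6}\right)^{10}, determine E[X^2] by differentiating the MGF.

To find E[X^2], compute M^(2)(0):
M^(1)(t) = \frac{5 \left(\frac{e^{t}}{6} + \frac{5}{6}\right)^{9} e^{t}}{3}
M^(2)(t) = \frac{5 \left(\frac{e^{t}}{6} + \frac{5}{6}\right)^{9} e^{t}}{3} + \frac{5 \left(\frac{e^{t}}{6} + \frac{5}{6}\right)^{8} e^{2 t}}{2}
M^(2)(0) = \frac{25}{6}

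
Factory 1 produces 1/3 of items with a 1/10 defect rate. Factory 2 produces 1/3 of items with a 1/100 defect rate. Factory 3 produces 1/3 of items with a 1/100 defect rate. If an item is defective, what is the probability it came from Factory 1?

Using Bayes' theorem:
P(F1) = 1/3, P(D|F1) = 1/10
P(F2) = 1/3, P(D|F2) = 1/100
P(F3) = 1/3, P(D|F3) = 1/100
P(D) = P(D|F1)P(F1) + P(D|F2)P(F2) + P(D|F3)P(F3)
     = \frac{1}{25}
P(F1|D) = P(D|F1)P(F1) / P(D)
= \frac{5}{6}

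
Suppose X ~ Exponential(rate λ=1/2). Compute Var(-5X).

For X ~ Exponential(rate λ=1/2):
Var(X) = 4
Var(-5X) = (-5)² × Var(X) = 25 × 4 = 100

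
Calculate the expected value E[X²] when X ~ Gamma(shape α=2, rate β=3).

Using the identity E[X²] = Var(X) + (E[X])²:
E[X] = \frac{2}{3}
Var(X) = \frac{2}{9}
E[X²] = \frac{2}{9} + (\frac{2}{3})²
= \frac{2}{3}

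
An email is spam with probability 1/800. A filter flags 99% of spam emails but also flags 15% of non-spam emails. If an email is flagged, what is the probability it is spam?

Let D = the rare event, + = positive/flagged.
P(D) = 1/800
P(+|D) = 99/100
P(+|D') = 15/100 = 3/20
P(+) = P(+|D)P(D) + P(+|D')P(D')
     = \frac{99}{100} × \frac{1}{800} + \frac{3}{20} × \frac{799}{800}
     = \frac{3021}{20000}
P(D|+) = P(+|D)P(D)/P(+) = \frac{33}{4028}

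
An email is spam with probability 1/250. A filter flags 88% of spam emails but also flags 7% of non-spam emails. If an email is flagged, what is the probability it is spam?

Let D = the rare event, + = positive/flagged.
P(D) = 1/250
P(+|D) = 88/100 = 22/25
P(+|D') = 7/100
P(+) = P(+|D)P(D) + P(+|D')P(D')
     = \frac{22}{25} × \frac{1}{250} + \frac{7}{100} × \frac{249}{250}
     = \frac{1831}{25000}
P(D|+) = P(+|D)P(D)/P(+) = \frac{88}{1831}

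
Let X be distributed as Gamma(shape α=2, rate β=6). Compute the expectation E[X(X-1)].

E[X(X-1)] = E[X² - X] = E[X²] - E[X]
E[X] = \frac{1}{3}
E[X²] = Var(X) + (E[X])² = \frac{1}{18} + (\frac{1}{3})² = \frac{1}{6}
E[X(X-1)] = \frac{1}{6} - \frac{1}{3} = - \frac{1}{6}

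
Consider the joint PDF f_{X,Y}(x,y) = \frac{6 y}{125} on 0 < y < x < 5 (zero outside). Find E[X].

f_X(x) = ∫_0^x \frac{6 y}{125} dy = \frac{3 x^{2}}{125}
E[X] = ∫_0^5 x × (\frac{3 x^{2}}{125}) dx = \frac{15}{4}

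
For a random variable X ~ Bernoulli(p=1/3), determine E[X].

For X ~ Bernoulli(p=1/3), the expected value is:
E[X] = \frac{1}{3}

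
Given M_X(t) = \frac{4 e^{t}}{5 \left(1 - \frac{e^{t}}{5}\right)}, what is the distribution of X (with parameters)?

The MGF M(t) = \frac{4 e^{t}}{5 \left(1 - \frac{e^{t}}{5}\right)} is the standard form for the Geometric distribution.
Comparing with the known MGF formula identifies: Geometric(p=4/5), X = trial number of first success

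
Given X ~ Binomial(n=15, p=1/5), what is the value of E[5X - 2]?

For X ~ Binomial(n=15, p=1/5):
E[X] = 3
E[5X - 2] = 5 × E[X] - 2 = 13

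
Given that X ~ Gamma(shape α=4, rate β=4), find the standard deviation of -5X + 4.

For X ~ Gamma(shape α=4, rate β=4):
Var(X) = \frac{1}{4}
SD(X) = √(Var(X)) = √(\frac{1}{4}) = \frac{1}{2}
SD(-5X + 4) = |-5| × SD(X) = 5 × \frac{1}{2} = \frac{5}{2}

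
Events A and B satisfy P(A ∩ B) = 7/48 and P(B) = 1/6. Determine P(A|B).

P(A|B) = P(A ∩ B) / P(B)
= (7/48) / (1/6)
= 7/8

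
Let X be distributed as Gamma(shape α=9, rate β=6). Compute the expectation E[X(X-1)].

E[X(X-1)] = E[X² - X] = E[X²] - E[X]
E[X] = \frac{3}{2}
E[X²] = Var(X) + (E[X])² = \frac{1}{4} + (\frac{3}{2})² = \frac{5}{2}
E[X(X-1)] = \frac{5}{2} - \frac{3}{2} = 1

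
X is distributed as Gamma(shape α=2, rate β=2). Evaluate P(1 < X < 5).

P(1 < X < 5) = ∫_{1}^{5} f(x) dx
where f(x) = 4 x e^{- 2 x}
= \frac{-11 + 3 e^{8}}{e^{10}}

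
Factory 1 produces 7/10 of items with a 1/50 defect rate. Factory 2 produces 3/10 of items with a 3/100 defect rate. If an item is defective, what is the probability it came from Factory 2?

Using Bayes' theorem:
P(F1) = 7/10, P(D|F1) = 1/50
P(F2) = 3/10, P(D|F2) = 3/100
P(D) = P(D|F1)P(F1) + P(D|F2)P(F2)
     = \frac{23}{1000}
P(F2|D) = P(D|F2)P(F2) / P(D)
= \frac{9}{23}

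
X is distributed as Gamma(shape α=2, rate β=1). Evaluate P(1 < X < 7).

P(1 < X < 7) = ∫_{1}^{7} f(x) dx
where f(x) = x e^{- x}
= \frac{2 \left(-4 + e^{6}\right)}{e^{7}}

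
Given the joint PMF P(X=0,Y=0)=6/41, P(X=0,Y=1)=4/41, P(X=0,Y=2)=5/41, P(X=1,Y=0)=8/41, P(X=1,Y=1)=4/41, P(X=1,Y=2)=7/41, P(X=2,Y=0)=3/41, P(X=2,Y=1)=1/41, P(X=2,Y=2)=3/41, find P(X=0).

P(X=0) = P(X=0,Y=0) + P(X=0,Y=1) + P(X=0,Y=2)
= 6/41 + 4/41 + 5/41
= 15/41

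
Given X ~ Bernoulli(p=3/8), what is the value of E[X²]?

Using the identity E[X²] = Var(X) + (E[X])²:
E[X] = \frac{3}{8}
Var(X) = \frac{15}{64}
E[X²] = \frac{15}{64} + (\frac{3}{8})²
= \frac{3}{8}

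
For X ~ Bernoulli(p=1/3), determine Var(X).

For X ~ Bernoulli(p=1/3):
Var(X) = \frac{2}{9}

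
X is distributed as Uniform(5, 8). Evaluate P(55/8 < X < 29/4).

P(55/8 < X < 29/4) = ∫_{55/8}^{29/4} f(x) dx
where f(x) = \frac{1}{3}
= \frac{1}{8}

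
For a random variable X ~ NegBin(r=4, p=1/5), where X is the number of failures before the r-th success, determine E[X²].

Using the identity E[X²] = Var(X) + (E[X])²:
E[X] = 16
Var(X) = 80
E[X²] = 80 + (16)²
= 336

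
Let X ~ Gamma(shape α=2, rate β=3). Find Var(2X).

For X ~ Gamma(shape α=2, rate β=3):
Var(X) = \frac{2}{9}
Var(2X) = (2)² × Var(X) = 4 × \frac{2}{9} = \frac{8}{9}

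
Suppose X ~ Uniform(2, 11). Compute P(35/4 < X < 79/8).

P(35/4 < X < 79/8) = ∫_{35/4}^{79/8} f(x) dx
where f(x) = \frac{1}{9}
= \frac{1}{8}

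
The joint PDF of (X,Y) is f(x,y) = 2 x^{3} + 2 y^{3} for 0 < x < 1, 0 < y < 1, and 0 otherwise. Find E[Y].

E[Y] = ∫_0^1 ∫_0^1 y × f(x,y) dx dy
= \frac{13}{20}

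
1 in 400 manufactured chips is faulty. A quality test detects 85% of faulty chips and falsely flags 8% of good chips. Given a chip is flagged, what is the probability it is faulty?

Let D = the rare event, + = positive/flagged.
P(D) = 1/400
P(+|D) = 85/100 = 17/20
P(+|D') = 8/100 = 2/25
P(+) = P(+|D)P(D) + P(+|D')P(D')
     = \frac{17}{20} × \frac{1}{400} + \frac{2}{25} × \frac{399}{400}
     = \frac{3277}{40000}
P(D|+) = P(+|D)P(D)/P(+) = \frac{85}{3277}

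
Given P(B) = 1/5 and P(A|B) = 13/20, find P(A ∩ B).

By definition, P(A|B) = P(A ∩ B) / P(B)
So P(A ∩ B) = P(A|B) × P(B)
= 13/20 × 1/5
= 13/100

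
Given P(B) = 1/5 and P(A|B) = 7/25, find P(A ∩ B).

By definition, P(A|B) = P(A ∩ B) / P(B)
So P(A ∩ B) = P(A|B) × P(B)
= 7/25 × 1/5
= 7/125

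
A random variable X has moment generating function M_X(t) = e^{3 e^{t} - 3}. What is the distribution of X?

The MGF M(t) = e^{3 e^{t} - 3} is the standard form for the Poisson distribution.
Comparing with the known MGF formula identifies: Poisson(λ=3)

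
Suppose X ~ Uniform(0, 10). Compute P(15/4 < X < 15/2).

P(15/4 < X < 15/2) = ∫_{15/4}^{15/2} f(x) dx
where f(x) = \frac{1}{10}
= \frac{3}{8}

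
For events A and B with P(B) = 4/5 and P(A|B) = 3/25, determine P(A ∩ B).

By definition, P(A|B) = P(A ∩ B) / P(B)
So P(A ∩ B) = P(A|B) × P(B)
= 3/25 × 4/5
= 12/125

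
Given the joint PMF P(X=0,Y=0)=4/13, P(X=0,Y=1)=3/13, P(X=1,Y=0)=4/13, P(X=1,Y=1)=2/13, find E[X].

First find marginal of X:
P(X=0) = 7/13
P(X=1) = 6/13
E[X] = 0 × 7/13 + 1 × 6/13 = 6/13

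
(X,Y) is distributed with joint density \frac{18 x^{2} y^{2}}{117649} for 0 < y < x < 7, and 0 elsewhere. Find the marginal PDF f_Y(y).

f_Y(y) = ∫_y^7 \frac{18 x^{2} y^{2}}{117649} dx = \frac{6 y^{2} \left(343 - y^{3}\right)}{117649}
for 0 < y < 7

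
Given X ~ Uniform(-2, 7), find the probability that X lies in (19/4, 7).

P(19/4 < X < 7) = ∫_{19/4}^{7} f(x) dx
where f(x) = \frac{1}{9}
= \frac{1}{4}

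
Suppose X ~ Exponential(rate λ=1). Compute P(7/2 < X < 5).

P(7/2 < X < 5) = ∫_{7/2}^{5} f(x) dx
where f(x) = e^{- x}
= - \frac{1}{e^{5}} + e^{- \frac{7}{2}}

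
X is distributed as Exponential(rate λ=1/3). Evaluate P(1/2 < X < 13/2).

P(1/2 < X < 13/2) = ∫_{1/2}^{13/2} f(x) dx
where f(x) = \frac{e^{- \frac{x}{3}}}{3}
= - \frac{1 - e^{2}}{e^{\frac{13}{6}}}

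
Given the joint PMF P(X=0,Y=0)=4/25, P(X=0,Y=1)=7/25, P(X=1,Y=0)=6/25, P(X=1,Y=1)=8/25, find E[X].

First find marginal of X:
P(X=0) = 11/25
P(X=1) = 14/25
E[X] = 0 × 11/25 + 1 × 14/25 = 14/25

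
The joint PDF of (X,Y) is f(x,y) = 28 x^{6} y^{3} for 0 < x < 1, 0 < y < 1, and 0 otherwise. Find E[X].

E[X] = ∫_0^1 ∫_0^1 x × f(x,y) dy dx
= ∫_0^1 ∫_0^1 x × (28 x^{6} y^{3}) dy dx
= \frac{7}{8}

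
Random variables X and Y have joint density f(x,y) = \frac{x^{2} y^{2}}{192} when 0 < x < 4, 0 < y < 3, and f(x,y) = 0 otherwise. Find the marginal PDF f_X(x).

f_X(x) = ∫_0^3 f(x,y) dy
= ∫_0^3 \frac{x^{2} y^{2}}{192} dy
= \frac{3 x^{2}}{64} for 0 < x < 4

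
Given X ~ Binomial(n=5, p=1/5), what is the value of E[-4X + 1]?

For X ~ Binomial(n=5, p=1/5):
E[X] = 1
E[-4X + 1] = -4 × E[X] + 1 = -3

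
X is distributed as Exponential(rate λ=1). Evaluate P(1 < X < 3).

P(1 < X < 3) = ∫_{1}^{3} f(x) dx
where f(x) = e^{- x}
= - \frac{1 - e^{2}}{e^{3}}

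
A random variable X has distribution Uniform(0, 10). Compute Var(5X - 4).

For X ~ Uniform(0, 10):
Var(X) = \frac{25}{3}
Var(5X - 4) = (5)² × Var(X) = 25 × \frac{25}{3} = \frac{625}{3}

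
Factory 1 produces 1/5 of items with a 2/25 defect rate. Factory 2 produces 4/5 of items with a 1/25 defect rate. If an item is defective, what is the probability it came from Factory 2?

Using Bayes' theorem:
P(F1) = 1/5, P(D|F1) = 2/25
P(F2) = 4/5, P(D|F2) = 1/25
P(D) = P(D|F1)P(F1) + P(D|F2)P(F2)
     = \frac{6}{125}
P(F2|D) = P(D|F2)P(F2) / P(D)
= \frac{2}{3}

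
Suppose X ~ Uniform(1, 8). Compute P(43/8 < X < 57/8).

P(43/8 < X < 57/8) = ∫_{43/8}^{57/8} f(x) dx
where f(x) = \frac{1}{7}
= \frac{1}{4}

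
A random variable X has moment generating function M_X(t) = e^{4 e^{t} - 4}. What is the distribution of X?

The MGF M(t) = e^{4 e^{t} - 4} is the standard form for the Poisson distribution.
Comparing with the known MGF formula identifies: Poisson(λ=4)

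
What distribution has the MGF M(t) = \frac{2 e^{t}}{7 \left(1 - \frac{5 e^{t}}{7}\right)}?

The MGF M(t) = \frac{2 e^{t}}{7 \left(1 - \frac{5 e^{t}}{7}\right)} is the standard form for the Geometric distribution.
Comparing with the known MGF formula identifies: Geometric(p=2/7), X = trial number of first success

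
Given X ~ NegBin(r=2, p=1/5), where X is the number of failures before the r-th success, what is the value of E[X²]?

Using the identity E[X²] = Var(X) + (E[X])²:
E[X] = 8
Var(X) = 40
E[X²] = 40 + (8)²
= 104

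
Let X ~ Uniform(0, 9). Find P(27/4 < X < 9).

P(27/4 < X < 9) = ∫_{27/4}^{9} f(x) dx
where f(x) = \frac{1}{9}
= \frac{1}{4}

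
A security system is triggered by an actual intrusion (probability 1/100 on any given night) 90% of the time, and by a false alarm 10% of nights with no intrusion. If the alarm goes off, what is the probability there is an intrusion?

Let D = the rare event, + = positive/flagged.
P(D) = 1/100
P(+|D) = 90/100 = 9/10
P(+|D') = 10/100 = 1/10
P(+) = P(+|D)P(D) + P(+|D')P(D')
     = \frac{9}{10} × \frac{1}{100} + \frac{1}{10} × \frac{99}{100}
     = \frac{27}{250}
P(D|+) = P(+|D)P(D)/P(+) = \frac{1}{12}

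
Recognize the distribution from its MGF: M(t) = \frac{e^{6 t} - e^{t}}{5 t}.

The MGF M(t) = \frac{e^{6 t} - e^{t}}{5 t} is the standard form for the Uniform distribution.
Comparing with the known MGF formula identifies: Uniform(1, 6)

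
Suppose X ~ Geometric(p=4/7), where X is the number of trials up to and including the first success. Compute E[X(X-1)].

E[X(X-1)] = E[X² - X] = E[X²] - E[X]
E[X] = \frac{7}{4}
E[X²] = Var(X) + (E[X])² = \frac{21}{16} + (\frac{7}{4})² = \frac{35}{8}
E[X(X-1)] = \frac{35}{8} - \frac{7}{4} = \frac{21}{8}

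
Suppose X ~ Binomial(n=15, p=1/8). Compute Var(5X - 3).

For X ~ Binomial(n=15, p=1/8):
Var(X) = \frac{105}{64}
Var(5X - 3) = (5)² × Var(X) = 25 × \frac{105}{64} = \frac{2625}{64}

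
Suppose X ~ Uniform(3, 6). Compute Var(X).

For X ~ Uniform(3, 6):
Var(X) = \frac{3}{4}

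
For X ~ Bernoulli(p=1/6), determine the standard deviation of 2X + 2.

For X ~ Bernoulli(p=1/6):
Var(X) = \frac{5}{36}
SD(X) = √(Var(X)) = √(\frac{5}{36}) = \frac{\sqrt{5}}{6}
SD(2X + 2) = |2| × SD(X) = 2 × \frac{\sqrt{5}}{6} = \frac{\sqrt{5}}{3}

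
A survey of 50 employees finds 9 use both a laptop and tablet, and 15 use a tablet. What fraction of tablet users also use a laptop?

P(A ∩ B) = 9/50
P(B) = 15/50 = 3/10
P(A|B) = P(A ∩ B) / P(B) = (9/50) / (3/10) = 3/5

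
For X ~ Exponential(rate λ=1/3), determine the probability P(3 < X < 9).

P(3 < X < 9) = ∫_{3}^{9} f(x) dx
where f(x) = \frac{e^{- \frac{x}{3}}}{3}
= - \frac{1 - e^{2}}{e^{3}}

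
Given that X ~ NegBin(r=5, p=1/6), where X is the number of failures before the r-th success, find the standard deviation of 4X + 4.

For X ~ NegBin(r=5, p=1/6), where X is the number of failures before the r-th success:
Var(X) = 150
SD(X) = √(Var(X)) = √(150) = 5 \sqrt{6}
SD(4X + 4) = |4| × SD(X) = 4 × 5 \sqrt{6} = 20 \sqrt{6}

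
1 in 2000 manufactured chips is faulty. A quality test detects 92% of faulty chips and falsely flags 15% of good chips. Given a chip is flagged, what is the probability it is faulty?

Let D = the rare event, + = positive/flagged.
P(D) = 1/2000
P(+|D) = 92/100 = 23/25
P(+|D') = 15/100 = 3/20
P(+) = P(+|D)P(D) + P(+|D')P(D')
     = \frac{23}{25} × \frac{1}{2000} + \frac{3}{20} × \frac{1999}{2000}
     = \frac{30077}{200000}
P(D|+) = P(+|D)P(D)/P(+) = \frac{92}{30077}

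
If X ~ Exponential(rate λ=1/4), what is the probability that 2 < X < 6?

P(2 < X < 6) = ∫_{2}^{6} f(x) dx
where f(x) = \frac{e^{- \frac{x}{4}}}{4}
= - \frac{1 - e}{e^{\frac{3}{2}}}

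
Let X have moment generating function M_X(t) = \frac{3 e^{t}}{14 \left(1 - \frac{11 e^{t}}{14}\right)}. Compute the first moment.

To find E[X], compute M^(1)(0):
M^(1)(t) = \frac{3 e^{t}}{14 \left(1 - \frac{11 e^{t}}{14}\right)} + \frac{33 e^{2 t}}{196 \left(1 - \frac{11 e^{t}}{14}\right)^{2}}
M^(1)(0) = \frac{14}{3}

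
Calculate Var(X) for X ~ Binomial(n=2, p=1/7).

For X ~ Binomial(n=2, p=1/7):
Var(X) = \frac{12}{49}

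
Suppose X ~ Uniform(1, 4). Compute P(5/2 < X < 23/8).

P(5/2 < X < 23/8) = ∫_{5/2}^{23/8} f(x) dx
where f(x) = \frac{1}{3}
= \frac{1}{8}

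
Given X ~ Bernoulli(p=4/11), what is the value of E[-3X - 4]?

For X ~ Bernoulli(p=4/11):
E[X] = \frac{4}{11}
E[-3X - 4] = -3 × E[X] - 4 = - \frac{56}{11}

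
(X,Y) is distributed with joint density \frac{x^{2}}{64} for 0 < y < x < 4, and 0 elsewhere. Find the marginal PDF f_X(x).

f_X(x) = ∫_0^x \frac{x^{2}}{64} dy = \frac{x^{3}}{64}
for 0 < x < 4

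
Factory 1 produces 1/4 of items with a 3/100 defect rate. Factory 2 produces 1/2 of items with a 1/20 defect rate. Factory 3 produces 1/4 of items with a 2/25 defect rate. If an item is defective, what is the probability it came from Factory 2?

Using Bayes' theorem:
P(F1) = 1/4, P(D|F1) = 3/100
P(F2) = 1/2, P(D|F2) = 1/20
P(F3) = 1/4, P(D|F3) = 2/25
P(D) = P(D|F1)P(F1) + P(D|F2)P(F2) + P(D|F3)P(F3)
     = \frac{21}{400}
P(F2|D) = P(D|F2)P(F2) / P(D)
= \frac{10}{21}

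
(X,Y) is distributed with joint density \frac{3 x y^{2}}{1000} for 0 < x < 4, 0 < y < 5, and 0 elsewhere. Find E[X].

f_X(x) = ∫_0^5 \frac{3 x y^{2}}{1000} dy = \frac{x}{8}
E[X] = ∫_0^4 x × (\frac{x}{8}) dx = \frac{8}{3}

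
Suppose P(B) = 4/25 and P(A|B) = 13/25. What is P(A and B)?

By definition, P(A|B) = P(A ∩ B) / P(B)
So P(A ∩ B) = P(A|B) × P(B)
= 13/25 × 4/25
= 52/625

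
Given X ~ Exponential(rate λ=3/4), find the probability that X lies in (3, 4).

P(3 < X < 4) = ∫_{3}^{4} f(x) dx
where f(x) = \frac{3 e^{- \frac{3 x}{4}}}{4}
= - \frac{1}{e^{3}} + e^{- \frac{9}{4}}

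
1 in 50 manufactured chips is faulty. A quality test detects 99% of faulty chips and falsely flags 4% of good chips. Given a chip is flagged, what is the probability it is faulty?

Let D = the rare event, + = positive/flagged.
P(D) = 1/50
P(+|D) = 99/100
P(+|D') = 4/100 = 1/25
P(+) = P(+|D)P(D) + P(+|D')P(D')
     = \frac{99}{100} × \frac{1}{50} + \frac{1}{25} × \frac{49}{50}
     = \frac{59}{1000}
P(D|+) = P(+|D)P(D)/P(+) = \frac{99}{295}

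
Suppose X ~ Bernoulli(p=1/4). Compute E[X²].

Using the identity E[X²] = Var(X) + (E[X])²:
E[X] = \frac{1}{4}
Var(X) = \frac{3}{16}
E[X²] = \frac{3}{16} + (\frac{1}{4})²
= \frac{1}{4}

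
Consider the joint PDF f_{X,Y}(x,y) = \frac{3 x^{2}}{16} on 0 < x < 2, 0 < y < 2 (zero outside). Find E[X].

f_X(x) = ∫_0^2 \frac{3 x^{2}}{16} dy = \frac{3 x^{2}}{8}
E[X] = ∫_0^2 x × (\frac{3 x^{2}}{8}) dx = \frac{3}{2}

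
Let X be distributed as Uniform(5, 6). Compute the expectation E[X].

For X ~ Uniform(5, 6), the expected value is:
E[X] = \frac{11}{2}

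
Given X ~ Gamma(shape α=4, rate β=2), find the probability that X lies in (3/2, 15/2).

P(3/2 < X < 15/2) = ∫_{3/2}^{15/2} f(x) dx
where f(x) = \frac{8 x^{3} e^{- 2 x}}{3}
= \frac{-691 + 13 e^{12}}{e^{15}}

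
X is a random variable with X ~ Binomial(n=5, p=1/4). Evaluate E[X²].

Using the identity E[X²] = Var(X) + (E[X])²:
E[X] = \frac{5}{4}
Var(X) = \frac{15}{16}
E[X²] = \frac{15}{16} + (\frac{5}{4})²
= \frac{5}{2}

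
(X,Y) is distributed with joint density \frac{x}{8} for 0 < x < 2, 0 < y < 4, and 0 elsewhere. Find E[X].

f_X(x) = ∫_0^4 \frac{x}{8} dy = \frac{x}{2}
E[X] = ∫_0^2 x × (\frac{x}{2}) dx = \frac{4}{3}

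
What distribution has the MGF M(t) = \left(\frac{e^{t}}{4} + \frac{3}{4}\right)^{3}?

The MGF M(t) = \left(\frac{e^{t}}{4} + \frac{3}{4}\right)^{3} is the standard form for the Binomial distribution.
Comparing with the known MGF formula identifies: Binomial(n=3, p=1/4)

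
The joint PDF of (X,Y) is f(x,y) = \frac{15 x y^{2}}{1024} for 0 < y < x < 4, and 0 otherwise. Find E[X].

f_X(x) = ∫_0^x \frac{15 x y^{2}}{1024} dy = \frac{5 x^{4}}{1024}
E[X] = ∫_0^4 x × (\frac{5 x^{4}}{1024}) dx = \frac{10}{3}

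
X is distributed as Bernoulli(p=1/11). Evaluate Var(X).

For X ~ Bernoulli(p=1/11):
Var(X) = \frac{10}{121}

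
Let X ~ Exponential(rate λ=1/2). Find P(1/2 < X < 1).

P(1/2 < X < 1) = ∫_{1/2}^{1} f(x) dx
where f(x) = \frac{e^{- \frac{x}{2}}}{2}
= - \frac{1}{e^{\frac{1}{2}}} + e^{- \frac{1}{4}}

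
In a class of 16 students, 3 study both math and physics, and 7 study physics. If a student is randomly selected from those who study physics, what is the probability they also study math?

P(A ∩ B) = 3/16
P(B) = 7/16
P(A|B) = P(A ∩ B) / P(B) = (3/16) / (7/16) = 3/7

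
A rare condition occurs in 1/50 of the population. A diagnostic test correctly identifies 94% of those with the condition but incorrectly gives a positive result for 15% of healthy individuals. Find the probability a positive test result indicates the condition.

Let D = the rare event, + = positive/flagged.
P(D) = 1/50
P(+|D) = 94/100 = 47/50
P(+|D') = 15/100 = 3/20
P(+) = P(+|D)P(D) + P(+|D')P(D')
     = \frac{47}{50} × \frac{1}{50} + \frac{3}{20} × \frac{49}{50}
     = \frac{829}{5000}
P(D|+) = P(+|D)P(D)/P(+) = \frac{94}{829}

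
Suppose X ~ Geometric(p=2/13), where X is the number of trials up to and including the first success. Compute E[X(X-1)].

E[X(X-1)] = E[X² - X] = E[X²] - E[X]
E[X] = \frac{13}{2}
E[X²] = Var(X) + (E[X])² = \frac{143}{4} + (\frac{13}{2})² = 78
E[X(X-1)] = 78 - \frac{13}{2} = \frac{143}{2}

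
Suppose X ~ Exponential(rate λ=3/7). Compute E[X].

For X ~ Exponential(rate λ=3/7), the expected value is:
E[X] = \frac{7}{3}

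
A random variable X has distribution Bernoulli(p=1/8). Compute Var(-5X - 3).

For X ~ Bernoulli(p=1/8):
Var(X) = \frac{7}{64}
Var(-5X - 3) = (-5)² × Var(X) = 25 × \frac{7}{64} = \frac{175}{64}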